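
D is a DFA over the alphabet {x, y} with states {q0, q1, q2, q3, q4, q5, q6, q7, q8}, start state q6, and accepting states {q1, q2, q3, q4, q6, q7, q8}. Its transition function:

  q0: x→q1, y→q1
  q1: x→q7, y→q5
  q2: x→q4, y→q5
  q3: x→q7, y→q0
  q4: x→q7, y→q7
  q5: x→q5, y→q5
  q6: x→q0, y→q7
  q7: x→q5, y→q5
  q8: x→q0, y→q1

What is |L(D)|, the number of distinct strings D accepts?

6

The useful subgraph on states {q0, q1, q6, q7} is acyclic, so L(D) is finite; the longest accepting path visits 4 useful states, giving maximum string length 3.
Counting accepting paths from q6 by length: 1 of length 0, 1 of length 1, 2 of length 2, 2 of length 3. Total 6.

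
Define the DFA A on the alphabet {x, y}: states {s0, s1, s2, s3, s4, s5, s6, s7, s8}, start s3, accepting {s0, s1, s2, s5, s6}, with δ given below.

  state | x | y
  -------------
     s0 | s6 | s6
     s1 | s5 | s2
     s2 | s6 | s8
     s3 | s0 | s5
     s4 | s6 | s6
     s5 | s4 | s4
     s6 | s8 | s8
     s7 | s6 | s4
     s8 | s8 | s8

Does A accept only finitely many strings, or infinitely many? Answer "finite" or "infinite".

finite

The useful states (reachable from s3 and able to reach an accepting state) are {s0, s3, s4, s5, s6}.
Restricted to these states the transition graph has no cycle, so every accepting path has bounded length and L is finite.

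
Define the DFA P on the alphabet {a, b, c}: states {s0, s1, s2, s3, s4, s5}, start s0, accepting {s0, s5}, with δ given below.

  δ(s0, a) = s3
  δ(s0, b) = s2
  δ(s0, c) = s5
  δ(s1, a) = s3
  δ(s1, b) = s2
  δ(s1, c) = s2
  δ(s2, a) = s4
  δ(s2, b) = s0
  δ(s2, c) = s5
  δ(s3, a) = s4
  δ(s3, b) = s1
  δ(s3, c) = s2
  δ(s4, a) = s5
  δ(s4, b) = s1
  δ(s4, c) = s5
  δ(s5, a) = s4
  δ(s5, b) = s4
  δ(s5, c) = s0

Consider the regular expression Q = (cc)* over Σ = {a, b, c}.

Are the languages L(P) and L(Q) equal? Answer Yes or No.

No

The string c is accepted by P but rejected by Q.
So L(P) ≠ L(Q).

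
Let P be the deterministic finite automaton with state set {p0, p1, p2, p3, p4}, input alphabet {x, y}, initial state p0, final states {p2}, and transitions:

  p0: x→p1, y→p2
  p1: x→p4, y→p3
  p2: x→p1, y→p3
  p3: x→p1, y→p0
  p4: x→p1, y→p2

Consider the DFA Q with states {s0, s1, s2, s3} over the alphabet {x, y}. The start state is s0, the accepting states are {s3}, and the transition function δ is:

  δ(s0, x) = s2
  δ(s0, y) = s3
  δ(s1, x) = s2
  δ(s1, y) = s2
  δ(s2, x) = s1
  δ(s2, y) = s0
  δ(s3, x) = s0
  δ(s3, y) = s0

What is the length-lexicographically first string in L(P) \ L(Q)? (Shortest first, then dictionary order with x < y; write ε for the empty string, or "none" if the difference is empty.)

The string xxy is accepted by P but not by Q.
No shorter string lies in the difference, and xxy is the lexicographically first length-3 string in L(P) \ L(Q).

xxy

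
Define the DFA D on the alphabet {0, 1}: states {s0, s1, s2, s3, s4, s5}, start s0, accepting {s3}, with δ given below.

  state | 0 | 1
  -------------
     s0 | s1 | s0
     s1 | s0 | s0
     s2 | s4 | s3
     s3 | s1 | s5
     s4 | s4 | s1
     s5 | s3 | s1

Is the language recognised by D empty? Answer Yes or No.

Yes

The states reachable from the start state are {s0, s1}.
None of the accepting states {s3} is reachable, so no string is accepted and L(D) = ∅.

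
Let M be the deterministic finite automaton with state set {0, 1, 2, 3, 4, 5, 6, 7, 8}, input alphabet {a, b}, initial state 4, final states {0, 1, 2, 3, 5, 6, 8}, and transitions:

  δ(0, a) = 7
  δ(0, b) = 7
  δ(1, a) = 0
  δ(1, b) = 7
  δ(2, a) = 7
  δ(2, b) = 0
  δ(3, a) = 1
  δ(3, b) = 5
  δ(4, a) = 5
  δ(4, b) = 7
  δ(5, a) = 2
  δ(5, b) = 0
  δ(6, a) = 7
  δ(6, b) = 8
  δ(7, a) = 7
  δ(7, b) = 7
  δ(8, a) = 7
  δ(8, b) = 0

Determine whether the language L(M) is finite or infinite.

finite

The useful states (reachable from 4 and able to reach an accepting state) are {0, 2, 4, 5}.
Restricted to these states the transition graph has no cycle, so every accepting path has bounded length and L is finite.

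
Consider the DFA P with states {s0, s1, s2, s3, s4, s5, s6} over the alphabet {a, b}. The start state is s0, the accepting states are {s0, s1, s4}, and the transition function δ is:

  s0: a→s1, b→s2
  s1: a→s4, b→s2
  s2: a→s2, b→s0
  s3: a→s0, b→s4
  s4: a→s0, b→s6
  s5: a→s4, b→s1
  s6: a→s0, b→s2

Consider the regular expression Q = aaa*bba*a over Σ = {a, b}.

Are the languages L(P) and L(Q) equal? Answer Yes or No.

No

The empty string ε is accepted by P but rejected by Q.
So L(P) ≠ L(Q).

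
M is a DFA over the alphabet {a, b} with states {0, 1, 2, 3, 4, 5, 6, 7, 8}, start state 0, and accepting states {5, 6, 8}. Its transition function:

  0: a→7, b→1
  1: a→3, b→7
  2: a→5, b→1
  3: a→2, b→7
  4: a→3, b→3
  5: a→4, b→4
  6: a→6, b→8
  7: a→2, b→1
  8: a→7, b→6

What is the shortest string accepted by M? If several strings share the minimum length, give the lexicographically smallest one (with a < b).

aaa

A breadth-first search from 0 reaches an accepting state first via the path 0 → 7 → 2 → 5 on input aaa.
No string of length < 3 is accepted (BFS exhausts all shorter strings without reaching an accepting state), and aaa is the lexicographically least accepting string of length 3.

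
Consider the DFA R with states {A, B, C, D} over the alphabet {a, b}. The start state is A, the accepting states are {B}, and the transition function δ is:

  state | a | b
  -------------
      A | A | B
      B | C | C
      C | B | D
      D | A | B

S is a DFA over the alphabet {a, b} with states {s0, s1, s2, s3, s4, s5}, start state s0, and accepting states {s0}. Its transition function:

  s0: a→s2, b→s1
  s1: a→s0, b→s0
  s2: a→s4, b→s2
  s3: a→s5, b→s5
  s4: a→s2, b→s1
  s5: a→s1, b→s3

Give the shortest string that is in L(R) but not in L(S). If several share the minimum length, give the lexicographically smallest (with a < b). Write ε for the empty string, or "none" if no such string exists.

The string b is accepted by R but not by S.
No shorter string lies in the difference, and b is the lexicographically first length-1 string in L(R) \ L(S).

b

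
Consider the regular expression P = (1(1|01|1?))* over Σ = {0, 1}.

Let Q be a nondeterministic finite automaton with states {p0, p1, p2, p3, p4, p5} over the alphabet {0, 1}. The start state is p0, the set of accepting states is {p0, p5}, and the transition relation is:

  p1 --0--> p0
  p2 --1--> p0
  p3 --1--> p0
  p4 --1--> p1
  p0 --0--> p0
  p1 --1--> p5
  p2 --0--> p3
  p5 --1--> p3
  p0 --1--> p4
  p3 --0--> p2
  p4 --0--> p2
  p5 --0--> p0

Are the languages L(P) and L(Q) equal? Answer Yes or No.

The string 1 is accepted by P but rejected by Q.
So L(P) ≠ L(Q).

No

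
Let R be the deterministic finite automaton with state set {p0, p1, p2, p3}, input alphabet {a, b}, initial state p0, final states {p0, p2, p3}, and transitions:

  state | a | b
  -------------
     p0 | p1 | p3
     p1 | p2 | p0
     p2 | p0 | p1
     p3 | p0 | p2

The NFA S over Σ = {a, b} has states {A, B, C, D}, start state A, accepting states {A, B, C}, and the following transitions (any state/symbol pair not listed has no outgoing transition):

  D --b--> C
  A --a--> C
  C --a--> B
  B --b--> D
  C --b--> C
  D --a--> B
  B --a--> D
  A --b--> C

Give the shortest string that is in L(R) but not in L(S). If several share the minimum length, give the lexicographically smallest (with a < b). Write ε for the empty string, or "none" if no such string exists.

The string aaa is accepted by R but not by S.
No shorter string lies in the difference, and aaa is the lexicographically first length-3 string in L(R) \ L(S).

aaa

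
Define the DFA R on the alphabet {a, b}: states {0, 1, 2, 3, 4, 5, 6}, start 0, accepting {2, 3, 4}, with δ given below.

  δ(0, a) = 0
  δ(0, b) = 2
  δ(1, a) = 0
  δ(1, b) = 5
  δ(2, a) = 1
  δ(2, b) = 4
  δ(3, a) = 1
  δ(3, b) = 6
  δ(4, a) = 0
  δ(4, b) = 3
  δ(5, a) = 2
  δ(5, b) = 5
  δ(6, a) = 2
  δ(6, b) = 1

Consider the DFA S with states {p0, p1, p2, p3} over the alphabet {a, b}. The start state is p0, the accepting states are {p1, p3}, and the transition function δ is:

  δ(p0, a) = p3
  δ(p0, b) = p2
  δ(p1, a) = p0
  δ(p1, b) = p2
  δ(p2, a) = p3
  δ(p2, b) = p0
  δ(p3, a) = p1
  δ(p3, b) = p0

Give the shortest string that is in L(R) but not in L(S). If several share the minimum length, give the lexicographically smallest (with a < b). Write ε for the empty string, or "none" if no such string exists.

The string b is accepted by R but not by S.
No shorter string lies in the difference, and b is the lexicographically first length-1 string in L(R) \ L(S).

b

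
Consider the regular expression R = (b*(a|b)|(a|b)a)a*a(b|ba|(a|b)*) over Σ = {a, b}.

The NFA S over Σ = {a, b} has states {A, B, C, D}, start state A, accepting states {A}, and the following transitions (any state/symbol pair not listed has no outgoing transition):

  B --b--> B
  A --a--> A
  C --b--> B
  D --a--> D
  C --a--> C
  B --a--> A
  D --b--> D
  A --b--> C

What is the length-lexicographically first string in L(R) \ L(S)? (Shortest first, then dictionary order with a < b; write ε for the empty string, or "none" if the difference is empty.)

ba

The string ba is accepted by R but not by S.
No shorter string lies in the difference, and ba is the lexicographically first length-2 string in L(R) \ L(S).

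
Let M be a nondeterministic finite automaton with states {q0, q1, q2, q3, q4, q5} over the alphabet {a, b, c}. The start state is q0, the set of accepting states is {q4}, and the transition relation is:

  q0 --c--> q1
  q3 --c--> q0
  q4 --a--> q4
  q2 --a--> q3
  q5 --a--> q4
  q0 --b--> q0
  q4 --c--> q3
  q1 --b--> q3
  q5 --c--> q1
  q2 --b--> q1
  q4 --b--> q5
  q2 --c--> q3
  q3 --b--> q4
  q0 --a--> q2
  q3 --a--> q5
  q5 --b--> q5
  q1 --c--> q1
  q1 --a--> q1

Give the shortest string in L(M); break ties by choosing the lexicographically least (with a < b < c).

aab

A breadth-first search from q0 reaches an accepting state first via the path q0 → q2 → q3 → q4 on input aab.
No string of length < 3 is accepted (BFS exhausts all shorter strings without reaching an accepting state), and aab is the lexicographically least accepting string of length 3.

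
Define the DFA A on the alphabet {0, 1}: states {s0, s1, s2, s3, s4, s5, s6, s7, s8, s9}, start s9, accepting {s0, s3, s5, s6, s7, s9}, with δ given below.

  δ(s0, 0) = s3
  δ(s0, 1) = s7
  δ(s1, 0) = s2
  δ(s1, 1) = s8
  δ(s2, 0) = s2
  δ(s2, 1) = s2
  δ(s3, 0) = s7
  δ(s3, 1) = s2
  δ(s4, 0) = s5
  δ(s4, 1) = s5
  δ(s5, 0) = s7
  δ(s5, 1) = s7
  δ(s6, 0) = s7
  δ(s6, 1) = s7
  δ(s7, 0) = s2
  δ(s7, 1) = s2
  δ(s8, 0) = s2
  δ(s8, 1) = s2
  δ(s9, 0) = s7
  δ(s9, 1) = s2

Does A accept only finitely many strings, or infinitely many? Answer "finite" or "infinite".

finite

The useful states (reachable from s9 and able to reach an accepting state) are {s7, s9}.
Restricted to these states the transition graph has no cycle, so every accepting path has bounded length and L is finite.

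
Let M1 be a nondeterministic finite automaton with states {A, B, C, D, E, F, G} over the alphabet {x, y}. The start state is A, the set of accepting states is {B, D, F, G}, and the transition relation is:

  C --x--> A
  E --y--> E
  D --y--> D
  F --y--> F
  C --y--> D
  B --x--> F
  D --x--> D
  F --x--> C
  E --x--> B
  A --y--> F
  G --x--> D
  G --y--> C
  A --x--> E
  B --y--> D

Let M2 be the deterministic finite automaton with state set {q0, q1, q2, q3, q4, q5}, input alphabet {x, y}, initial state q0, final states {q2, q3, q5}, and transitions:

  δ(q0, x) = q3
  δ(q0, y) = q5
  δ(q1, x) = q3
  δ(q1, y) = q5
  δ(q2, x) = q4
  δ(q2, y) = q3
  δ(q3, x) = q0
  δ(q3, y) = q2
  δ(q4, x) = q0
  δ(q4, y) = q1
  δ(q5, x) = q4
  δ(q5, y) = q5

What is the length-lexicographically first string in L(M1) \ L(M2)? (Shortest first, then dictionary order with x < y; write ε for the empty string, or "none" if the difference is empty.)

The string xx is accepted by M1 but not by M2.
No shorter string lies in the difference, and xx is the lexicographically first length-2 string in L(M1) \ L(M2).

xx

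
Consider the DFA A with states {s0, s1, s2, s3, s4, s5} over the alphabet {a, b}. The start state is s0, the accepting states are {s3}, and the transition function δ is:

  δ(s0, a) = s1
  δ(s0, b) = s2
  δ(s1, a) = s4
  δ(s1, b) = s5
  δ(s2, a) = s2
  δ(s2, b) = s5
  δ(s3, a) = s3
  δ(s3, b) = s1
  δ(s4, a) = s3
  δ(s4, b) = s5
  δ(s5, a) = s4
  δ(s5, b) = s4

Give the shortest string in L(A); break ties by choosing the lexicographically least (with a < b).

A breadth-first search from s0 reaches an accepting state first via the path s0 → s1 → s4 → s3 on input aaa.
No string of length < 3 is accepted (BFS exhausts all shorter strings without reaching an accepting state), and aaa is the lexicographically least accepting string of length 3.

aaa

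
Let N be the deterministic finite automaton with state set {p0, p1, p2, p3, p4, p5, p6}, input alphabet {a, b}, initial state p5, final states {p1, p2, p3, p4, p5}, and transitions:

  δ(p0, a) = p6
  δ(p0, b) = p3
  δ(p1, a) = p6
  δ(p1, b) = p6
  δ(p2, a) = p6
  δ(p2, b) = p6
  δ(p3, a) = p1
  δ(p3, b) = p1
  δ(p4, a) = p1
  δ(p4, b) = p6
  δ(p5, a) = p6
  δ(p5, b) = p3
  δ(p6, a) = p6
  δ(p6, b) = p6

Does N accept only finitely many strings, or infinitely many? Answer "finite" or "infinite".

The useful states (reachable from p5 and able to reach an accepting state) are {p1, p3, p5}.
Restricted to these states the transition graph has no cycle, so every accepting path has bounded length and L is finite.

finite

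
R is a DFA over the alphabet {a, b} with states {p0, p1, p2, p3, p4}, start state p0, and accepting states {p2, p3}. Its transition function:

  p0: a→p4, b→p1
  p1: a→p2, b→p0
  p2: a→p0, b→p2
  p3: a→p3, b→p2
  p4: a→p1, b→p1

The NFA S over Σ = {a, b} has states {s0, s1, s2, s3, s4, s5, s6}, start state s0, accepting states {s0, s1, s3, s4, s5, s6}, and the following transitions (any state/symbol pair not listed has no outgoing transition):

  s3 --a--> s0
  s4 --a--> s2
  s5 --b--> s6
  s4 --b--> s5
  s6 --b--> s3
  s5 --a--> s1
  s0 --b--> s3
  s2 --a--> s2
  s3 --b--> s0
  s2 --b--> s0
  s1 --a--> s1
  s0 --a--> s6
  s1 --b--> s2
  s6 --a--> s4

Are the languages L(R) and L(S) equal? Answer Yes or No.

No

The string aaa is accepted by R but rejected by S.
So L(R) ≠ L(S).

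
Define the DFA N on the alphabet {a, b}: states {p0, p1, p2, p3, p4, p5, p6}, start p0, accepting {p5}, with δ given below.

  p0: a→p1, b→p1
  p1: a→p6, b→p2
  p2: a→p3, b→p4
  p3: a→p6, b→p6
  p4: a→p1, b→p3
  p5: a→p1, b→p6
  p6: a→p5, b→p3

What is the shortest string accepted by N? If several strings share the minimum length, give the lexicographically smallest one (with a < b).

aaa

A breadth-first search from p0 reaches an accepting state first via the path p0 → p1 → p6 → p5 on input aaa.
No string of length < 3 is accepted (BFS exhausts all shorter strings without reaching an accepting state), and aaa is the lexicographically least accepting string of length 3.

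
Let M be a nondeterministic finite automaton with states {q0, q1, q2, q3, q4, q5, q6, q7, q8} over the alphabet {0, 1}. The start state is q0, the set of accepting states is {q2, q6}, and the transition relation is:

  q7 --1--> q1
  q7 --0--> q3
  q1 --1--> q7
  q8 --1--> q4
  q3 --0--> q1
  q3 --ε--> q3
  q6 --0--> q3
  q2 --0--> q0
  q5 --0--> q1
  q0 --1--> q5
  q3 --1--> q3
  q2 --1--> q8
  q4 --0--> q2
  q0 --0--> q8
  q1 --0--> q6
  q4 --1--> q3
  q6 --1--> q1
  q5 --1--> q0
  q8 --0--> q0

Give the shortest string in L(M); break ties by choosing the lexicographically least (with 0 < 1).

010

A breadth-first search from q0 reaches an accepting state first via the path q0 → q8 → q4 → q2 on input 010.
No string of length < 3 is accepted (BFS exhausts all shorter strings without reaching an accepting state), and 010 is the lexicographically least accepting string of length 3.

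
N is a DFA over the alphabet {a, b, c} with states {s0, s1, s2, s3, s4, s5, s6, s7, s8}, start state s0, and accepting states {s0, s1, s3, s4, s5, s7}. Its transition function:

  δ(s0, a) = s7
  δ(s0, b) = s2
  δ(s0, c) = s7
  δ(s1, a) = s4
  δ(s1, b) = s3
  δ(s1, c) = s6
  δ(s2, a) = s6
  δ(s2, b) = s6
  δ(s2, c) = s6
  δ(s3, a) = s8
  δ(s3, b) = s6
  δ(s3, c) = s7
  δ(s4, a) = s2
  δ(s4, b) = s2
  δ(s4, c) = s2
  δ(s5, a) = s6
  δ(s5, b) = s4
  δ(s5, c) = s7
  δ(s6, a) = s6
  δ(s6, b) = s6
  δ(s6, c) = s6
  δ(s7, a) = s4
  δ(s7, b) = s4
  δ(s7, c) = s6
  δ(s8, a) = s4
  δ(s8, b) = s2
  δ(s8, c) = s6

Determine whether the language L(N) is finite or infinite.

The useful states (reachable from s0 and able to reach an accepting state) are {s0, s4, s7}.
Restricted to these states the transition graph has no cycle, so every accepting path has bounded length and L is finite.

finite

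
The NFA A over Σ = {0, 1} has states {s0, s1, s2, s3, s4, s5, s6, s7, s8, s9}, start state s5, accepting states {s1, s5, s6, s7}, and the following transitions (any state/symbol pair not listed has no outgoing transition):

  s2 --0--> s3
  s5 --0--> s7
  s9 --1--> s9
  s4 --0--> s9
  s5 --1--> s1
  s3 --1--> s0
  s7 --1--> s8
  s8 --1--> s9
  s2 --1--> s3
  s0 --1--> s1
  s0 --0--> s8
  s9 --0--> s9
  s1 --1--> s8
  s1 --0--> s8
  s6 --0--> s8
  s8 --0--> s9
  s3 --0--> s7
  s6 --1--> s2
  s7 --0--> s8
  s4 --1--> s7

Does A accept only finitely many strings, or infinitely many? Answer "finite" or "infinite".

The useful states (reachable from s5 and able to reach an accepting state) are {s1, s5, s7}.
Restricted to these states the transition graph has no cycle, so every accepting path has bounded length and L is finite.

finite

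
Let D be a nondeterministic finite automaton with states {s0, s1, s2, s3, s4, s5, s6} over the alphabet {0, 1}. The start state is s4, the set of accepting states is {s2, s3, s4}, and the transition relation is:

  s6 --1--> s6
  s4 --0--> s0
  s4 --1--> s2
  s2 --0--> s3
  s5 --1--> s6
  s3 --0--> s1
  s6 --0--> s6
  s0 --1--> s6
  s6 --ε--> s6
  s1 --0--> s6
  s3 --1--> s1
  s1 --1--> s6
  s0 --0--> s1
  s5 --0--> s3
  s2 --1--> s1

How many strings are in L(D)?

3

The useful subgraph on states {s2, s3, s4} is acyclic, so L(D) is finite; the longest accepting path visits 3 useful states, giving maximum string length 2.
Counting accepting paths from s4 by length: 1 of length 0, 1 of length 1, 1 of length 2. Total 3.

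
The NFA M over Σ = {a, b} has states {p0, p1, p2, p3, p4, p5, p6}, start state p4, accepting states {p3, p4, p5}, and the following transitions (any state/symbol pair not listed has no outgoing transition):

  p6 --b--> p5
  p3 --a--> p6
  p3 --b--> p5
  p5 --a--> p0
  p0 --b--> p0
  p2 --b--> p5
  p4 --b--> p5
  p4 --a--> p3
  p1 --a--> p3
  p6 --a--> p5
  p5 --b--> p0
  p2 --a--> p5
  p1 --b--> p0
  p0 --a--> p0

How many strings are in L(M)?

6

The useful subgraph on states {p3, p4, p5, p6} is acyclic, so L(M) is finite; the longest accepting path visits 4 useful states, giving maximum string length 3.
Counting accepting paths from p4 by length: 1 of length 0, 2 of length 1, 1 of length 2, 2 of length 3. Total 6.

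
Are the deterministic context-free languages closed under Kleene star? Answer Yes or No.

L = {c aⁿbⁿ : n≥0} ∪ {cc aⁿb²ⁿ : n≥0} is a DCFL (the number of leading c's fixes which ratio the DPDA checks), but L* is not. Every word of L starts with c, so in a factorisation of the string cc aⁱbʲ (i≥1) into words of L each factor begins at one of the two c's: either the whole string is a single word of L (forcing j = 2i), or it splits as c · (c aⁱbʲ) with c ∈ L (take n = 0) and c aⁱbʲ ∈ L (forcing j = i). Thus L* ∩ cca⁺b* = {cc aⁿbⁿ : n≥1} ∪ {cc aⁿb²ⁿ : n≥1}. A DPDA for L* would give one for this intersection with a regular set, and, started from its configuration after reading cc, one for {aⁿbⁿ : n≥1} ∪ {aⁿb²ⁿ : n≥1}, which no deterministic PDA accepts (a DPDA for it would have a single run on aⁿb²ⁿ, accepting after the prefix aⁿbⁿ and accepting again after n more b's; an ordinary PDA that simulates it on a's and b's and, at any moment when it is accepting, may switch to reading only a fresh letter d while feeding each d to the simulation as a b, would accept aⁱbʲdᵏ (k≥1) exactly when both aⁱbʲ and aⁱbʲ⁺ᵏ are in the language, i.e. its language intersected with the regular set a*b*d⁺ would be exactly {aⁿbⁿdⁿ : n≥1} — impossible, since context-free languages are closed under intersection with regular sets and {aⁿbⁿdⁿ} is not context-free). So L* is not a DCFL.

No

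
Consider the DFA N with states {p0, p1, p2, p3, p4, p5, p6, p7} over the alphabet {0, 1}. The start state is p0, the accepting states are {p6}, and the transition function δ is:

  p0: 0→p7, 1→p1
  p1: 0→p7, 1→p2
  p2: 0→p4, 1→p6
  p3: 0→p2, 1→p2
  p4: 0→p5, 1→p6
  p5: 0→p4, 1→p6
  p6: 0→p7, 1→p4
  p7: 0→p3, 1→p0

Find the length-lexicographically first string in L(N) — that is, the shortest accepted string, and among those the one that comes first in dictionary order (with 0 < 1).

111

A breadth-first search from p0 reaches an accepting state first via the path p0 → p1 → p2 → p6 on input 111.
No string of length < 3 is accepted (BFS exhausts all shorter strings without reaching an accepting state), and 111 is the lexicographically least accepting string of length 3.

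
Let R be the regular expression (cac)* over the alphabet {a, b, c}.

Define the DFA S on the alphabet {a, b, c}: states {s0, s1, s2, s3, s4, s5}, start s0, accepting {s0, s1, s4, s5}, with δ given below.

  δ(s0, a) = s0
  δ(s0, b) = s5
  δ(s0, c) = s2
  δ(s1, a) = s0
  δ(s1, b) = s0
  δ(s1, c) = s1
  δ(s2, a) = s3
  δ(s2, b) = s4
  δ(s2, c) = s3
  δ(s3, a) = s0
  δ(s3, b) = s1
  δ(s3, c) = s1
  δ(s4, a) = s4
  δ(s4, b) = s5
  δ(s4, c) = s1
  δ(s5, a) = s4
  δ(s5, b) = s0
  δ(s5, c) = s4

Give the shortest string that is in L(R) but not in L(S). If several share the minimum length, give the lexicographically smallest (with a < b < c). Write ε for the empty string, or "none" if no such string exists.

caccac

The string caccac is accepted by R but not by S.
No shorter string lies in the difference, and caccac is the lexicographically first length-6 string in L(R) \ L(S).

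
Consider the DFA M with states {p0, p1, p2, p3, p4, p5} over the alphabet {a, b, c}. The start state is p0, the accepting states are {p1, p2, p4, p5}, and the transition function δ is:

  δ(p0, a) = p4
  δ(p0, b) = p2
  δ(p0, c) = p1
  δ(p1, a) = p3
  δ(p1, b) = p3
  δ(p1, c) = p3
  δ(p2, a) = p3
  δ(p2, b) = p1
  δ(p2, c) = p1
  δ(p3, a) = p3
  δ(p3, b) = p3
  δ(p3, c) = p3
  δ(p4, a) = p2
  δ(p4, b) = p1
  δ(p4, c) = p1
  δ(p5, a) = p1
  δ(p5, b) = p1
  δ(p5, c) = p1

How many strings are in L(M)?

The useful subgraph on states {p0, p1, p2, p4} is acyclic, so L(M) is finite; the longest accepting path visits 4 useful states, giving maximum string length 3.
Counting accepting paths from p0 by length: 3 of length 1, 5 of length 2, 2 of length 3. Total 10.

10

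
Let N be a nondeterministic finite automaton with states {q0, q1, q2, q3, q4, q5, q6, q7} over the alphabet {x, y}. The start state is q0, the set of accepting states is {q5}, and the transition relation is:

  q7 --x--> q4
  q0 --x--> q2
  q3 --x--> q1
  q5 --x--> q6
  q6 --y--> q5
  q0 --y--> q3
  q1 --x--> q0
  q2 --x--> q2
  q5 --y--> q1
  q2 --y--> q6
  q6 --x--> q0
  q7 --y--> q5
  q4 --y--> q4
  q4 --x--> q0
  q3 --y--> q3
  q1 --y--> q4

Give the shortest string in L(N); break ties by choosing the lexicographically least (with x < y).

A breadth-first search from q0 reaches an accepting state first via the path q0 → q2 → q6 → q5 on input xyy.
No string of length < 3 is accepted (BFS exhausts all shorter strings without reaching an accepting state), and xyy is the lexicographically least accepting string of length 3.

xyy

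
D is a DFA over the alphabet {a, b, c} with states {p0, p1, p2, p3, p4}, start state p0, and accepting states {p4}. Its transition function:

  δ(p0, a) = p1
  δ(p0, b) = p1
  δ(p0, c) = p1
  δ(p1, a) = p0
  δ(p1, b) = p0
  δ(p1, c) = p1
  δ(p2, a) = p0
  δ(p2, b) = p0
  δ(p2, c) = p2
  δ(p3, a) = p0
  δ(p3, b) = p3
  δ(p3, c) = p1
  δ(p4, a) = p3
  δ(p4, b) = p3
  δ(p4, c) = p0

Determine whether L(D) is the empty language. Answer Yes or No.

Yes

The states reachable from the start state are {p0, p1}.
None of the accepting states {p4} is reachable, so no string is accepted and L(D) = ∅.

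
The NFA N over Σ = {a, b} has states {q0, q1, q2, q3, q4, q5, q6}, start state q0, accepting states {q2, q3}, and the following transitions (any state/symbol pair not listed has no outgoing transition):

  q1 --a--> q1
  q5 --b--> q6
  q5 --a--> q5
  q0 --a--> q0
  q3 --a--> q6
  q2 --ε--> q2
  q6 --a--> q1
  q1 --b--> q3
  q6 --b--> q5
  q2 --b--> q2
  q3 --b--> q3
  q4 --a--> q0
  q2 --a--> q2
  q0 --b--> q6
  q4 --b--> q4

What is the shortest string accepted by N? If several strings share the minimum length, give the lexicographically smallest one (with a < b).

A breadth-first search from q0 reaches an accepting state first via the path q0 → q6 → q1 → q3 on input bab.
No string of length < 3 is accepted (BFS exhausts all shorter strings without reaching an accepting state), and bab is the lexicographically least accepting string of length 3.

bab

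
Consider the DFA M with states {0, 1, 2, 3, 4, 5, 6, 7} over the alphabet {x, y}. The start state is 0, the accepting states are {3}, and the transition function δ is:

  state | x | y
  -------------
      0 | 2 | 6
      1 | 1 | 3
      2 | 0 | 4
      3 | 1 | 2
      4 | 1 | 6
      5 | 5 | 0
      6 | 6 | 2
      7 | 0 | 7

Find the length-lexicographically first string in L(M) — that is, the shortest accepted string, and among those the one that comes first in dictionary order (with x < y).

xyxy

A breadth-first search from 0 reaches an accepting state first via the path 0 → 2 → 4 → 1 → 3 on input xyxy.
No string of length < 4 is accepted (BFS exhausts all shorter strings without reaching an accepting state), and xyxy is the lexicographically least accepting string of length 4.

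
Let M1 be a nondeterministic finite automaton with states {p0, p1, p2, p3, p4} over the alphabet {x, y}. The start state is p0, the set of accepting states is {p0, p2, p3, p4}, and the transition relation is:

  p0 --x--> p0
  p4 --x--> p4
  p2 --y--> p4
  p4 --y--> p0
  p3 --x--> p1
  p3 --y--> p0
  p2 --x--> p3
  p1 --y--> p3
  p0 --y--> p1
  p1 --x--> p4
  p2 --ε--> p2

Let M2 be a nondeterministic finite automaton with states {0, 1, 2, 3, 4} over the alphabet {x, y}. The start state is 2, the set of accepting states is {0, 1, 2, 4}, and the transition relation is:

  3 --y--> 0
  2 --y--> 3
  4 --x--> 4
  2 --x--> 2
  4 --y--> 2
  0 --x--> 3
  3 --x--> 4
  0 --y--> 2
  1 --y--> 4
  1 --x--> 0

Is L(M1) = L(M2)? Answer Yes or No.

Exploring the product automaton M1 × M2 from the start pair (p0, 2), following both machines on each input symbol, reaches 4 state pairs: (p0, 2), (p1, 3), (p4, 4), (p3, 0).
M1 accepts in {p0, p2, p3, p4} and M2 accepts in {0, 1, 2, 4}. In every reachable pair the two components are either both accepting — (p0, 2), (p4, 4), (p3, 0) — or both non-accepting, so no string is accepted by exactly one of the machines: L(M1) \ L(M2) and L(M2) \ L(M1) are both empty.
Hence every string is accepted by M1 iff it is accepted by M2, and the two languages coincide.

Yes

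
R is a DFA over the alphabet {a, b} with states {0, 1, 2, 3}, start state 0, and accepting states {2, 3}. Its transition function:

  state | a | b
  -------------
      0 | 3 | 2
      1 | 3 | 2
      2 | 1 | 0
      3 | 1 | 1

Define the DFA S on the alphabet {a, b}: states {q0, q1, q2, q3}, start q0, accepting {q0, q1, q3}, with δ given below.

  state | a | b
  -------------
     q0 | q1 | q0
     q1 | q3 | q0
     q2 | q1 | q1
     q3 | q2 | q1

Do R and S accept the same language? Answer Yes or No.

No

The string aaa is accepted by R but rejected by S.
So L(R) ≠ L(S).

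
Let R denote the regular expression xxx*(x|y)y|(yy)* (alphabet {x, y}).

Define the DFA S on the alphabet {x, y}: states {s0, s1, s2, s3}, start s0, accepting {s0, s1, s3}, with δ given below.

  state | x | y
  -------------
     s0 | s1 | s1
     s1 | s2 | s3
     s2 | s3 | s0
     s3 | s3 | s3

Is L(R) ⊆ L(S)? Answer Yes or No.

Yes

Converting the expression R to a DFA (subset construction, then merging equivalent states) gives the minimal DFA with states {r0, r1, r2, r3, r4, r5, r6, r7, r8, r9}, start state r0, accepting states {r0, r5, r8, r9} and transitions r0: x→r1, y→r2; r1: x→r3, y→r4; r2: x→r4, y→r5; r3: x→r6, y→r7; r4: x→r4, y→r4; r5: x→r4, y→r2; r6: x→r6, y→r8; r7: x→r4, y→r9; r8: x→r4, y→r9; r9: x→r4, y→r4.
Exploring the product automaton R × S from the start pair (r0, s0), following both machines on each input symbol, reaches 15 state pairs: (r0, s0), (r1, s1), (r2, s1), (r3, s2), (r4, s3), (r4, s2), (r5, s3), (r6, s3), (r7, s0), (r4, s0), (r2, s3), (r8, s3), (r4, s1), (r9, s1), (r9, s3).
R accepts in {r0, r5, r8, r9} and S accepts in {s0, s1, s3}. The reachable pairs whose R-component is accepting are (r0, s0), (r5, s3), (r8, s3), (r9, s1), (r9, s3); in each of them the S-component is accepting too, so the product for L(R) \ L(S) (R-component accepting, S-component rejecting) has no reachable accepting pair and the difference is empty.
Hence every string in L(R) is also in L(S).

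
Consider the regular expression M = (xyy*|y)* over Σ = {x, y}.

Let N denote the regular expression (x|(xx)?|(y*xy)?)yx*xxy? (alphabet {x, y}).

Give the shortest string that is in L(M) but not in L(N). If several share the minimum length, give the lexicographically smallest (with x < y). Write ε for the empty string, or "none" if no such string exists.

ε

The empty string ε is accepted by M but not by N.
Since ε is the unique shortest string, it is the required witness.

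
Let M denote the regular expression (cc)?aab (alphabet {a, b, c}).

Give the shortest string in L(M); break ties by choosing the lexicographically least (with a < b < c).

By inspection of the expression, no string of length less than 3 matches, and aab is the lexicographically first match of length 3.

aab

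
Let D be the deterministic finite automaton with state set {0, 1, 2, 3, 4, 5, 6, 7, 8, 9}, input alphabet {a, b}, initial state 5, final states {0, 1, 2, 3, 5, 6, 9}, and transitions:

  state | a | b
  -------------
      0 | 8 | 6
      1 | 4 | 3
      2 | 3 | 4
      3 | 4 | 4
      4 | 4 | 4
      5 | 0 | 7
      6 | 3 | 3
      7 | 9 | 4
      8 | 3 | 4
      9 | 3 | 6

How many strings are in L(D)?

The useful subgraph on states {0, 3, 5, 6, 7, 8, 9} is acyclic, so L(D) is finite; the longest accepting path visits 5 useful states, giving maximum string length 4.
Counting accepting paths from 5 by length: 1 of length 0, 1 of length 1, 2 of length 2, 5 of length 3, 2 of length 4. Total 11.

11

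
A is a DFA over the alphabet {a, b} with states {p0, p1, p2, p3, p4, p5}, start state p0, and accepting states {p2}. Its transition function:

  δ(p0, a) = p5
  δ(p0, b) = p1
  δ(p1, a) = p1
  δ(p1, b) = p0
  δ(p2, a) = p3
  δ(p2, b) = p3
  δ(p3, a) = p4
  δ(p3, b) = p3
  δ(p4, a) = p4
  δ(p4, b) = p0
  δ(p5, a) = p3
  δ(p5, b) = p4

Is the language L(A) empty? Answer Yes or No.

Yes

The states reachable from the start state are {p0, p1, p3, p4, p5}.
None of the accepting states {p2} is reachable, so no string is accepted and L(A) = ∅.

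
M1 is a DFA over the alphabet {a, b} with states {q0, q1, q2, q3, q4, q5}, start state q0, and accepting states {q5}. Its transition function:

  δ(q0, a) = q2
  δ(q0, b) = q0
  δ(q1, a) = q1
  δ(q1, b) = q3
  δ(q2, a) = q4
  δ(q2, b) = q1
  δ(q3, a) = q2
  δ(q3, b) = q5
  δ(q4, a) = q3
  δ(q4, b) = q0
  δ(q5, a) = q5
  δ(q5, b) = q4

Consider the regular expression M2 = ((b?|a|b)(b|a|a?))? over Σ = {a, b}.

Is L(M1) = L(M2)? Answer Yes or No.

No

The string aaab is accepted by M1 but rejected by M2.
So L(M1) ≠ L(M2).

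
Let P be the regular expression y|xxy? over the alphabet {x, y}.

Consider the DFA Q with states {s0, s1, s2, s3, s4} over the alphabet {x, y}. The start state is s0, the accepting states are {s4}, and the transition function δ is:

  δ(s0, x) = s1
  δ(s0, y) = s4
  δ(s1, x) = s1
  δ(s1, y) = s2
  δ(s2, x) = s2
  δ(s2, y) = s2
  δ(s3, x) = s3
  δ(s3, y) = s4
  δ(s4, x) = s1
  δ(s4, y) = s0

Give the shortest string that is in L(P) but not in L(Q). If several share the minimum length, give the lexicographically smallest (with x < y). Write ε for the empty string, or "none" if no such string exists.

The string xx is accepted by P but not by Q.
No shorter string lies in the difference, and xx is the lexicographically first length-2 string in L(P) \ L(Q).

xx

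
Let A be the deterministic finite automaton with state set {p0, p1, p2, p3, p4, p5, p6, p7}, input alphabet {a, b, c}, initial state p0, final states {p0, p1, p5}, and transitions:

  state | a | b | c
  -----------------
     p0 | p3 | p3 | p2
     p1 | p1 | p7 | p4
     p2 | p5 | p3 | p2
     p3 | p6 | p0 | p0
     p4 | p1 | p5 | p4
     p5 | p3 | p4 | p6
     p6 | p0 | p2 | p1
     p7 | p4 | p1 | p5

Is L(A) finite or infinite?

infinite

State p2 is reachable from the start and can reach an accepting state, and it lies on the cycle p2 → p2.
Traversing that cycle any number of times yields accepted strings of unbounded length, so the language is infinite.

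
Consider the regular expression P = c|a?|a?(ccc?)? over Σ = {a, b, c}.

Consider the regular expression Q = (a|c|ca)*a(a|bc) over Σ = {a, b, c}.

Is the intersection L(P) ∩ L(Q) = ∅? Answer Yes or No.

Yes

Converting the expression P to a DFA (subset construction, then merging equivalent states) gives the minimal DFA with states {p0, p1, p2, p3, p4, p5, p6}, start state p0, accepting states {p0, p1, p3, p5, p6} and transitions p0: a→p1, b→p2, c→p3; p1: a→p2, b→p2, c→p4; p2: a→p2, b→p2, c→p2; p3: a→p2, b→p2, c→p5; p4: a→p2, b→p2, c→p5; p5: a→p2, b→p2, c→p6; p6: a→p2, b→p2, c→p2.
Converting the expression Q to a DFA (subset construction, then merging equivalent states) gives the minimal DFA with states {q0, q1, q2, q3, q4, q5}, start state q0, accepting states {q3, q5} and transitions q0: a→q1, b→q2, c→q0; q1: a→q3, b→q4, c→q0; q2: a→q2, b→q2, c→q2; q3: a→q3, b→q4, c→q0; q4: a→q2, b→q2, c→q5; q5: a→q2, b→q2, c→q2.
Exploring the product automaton P × Q from the start pair (p0, q0), following both machines on each input symbol, reaches 12 state pairs: (p0, q0), (p1, q1), (p2, q2), (p3, q0), (p2, q3), (p2, q4), (p4, q0), (p2, q1), (p5, q0), (p2, q0), (p2, q5), (p6, q0).
P accepts in {p0, p1, p3, p5, p6} and Q accepts in {q3, q5}; no reachable pair has both components accepting, so no string drives both machines to acceptance simultaneously and L(P) ∩ L(Q) = ∅.
So no string is accepted by both, and the intersection is empty.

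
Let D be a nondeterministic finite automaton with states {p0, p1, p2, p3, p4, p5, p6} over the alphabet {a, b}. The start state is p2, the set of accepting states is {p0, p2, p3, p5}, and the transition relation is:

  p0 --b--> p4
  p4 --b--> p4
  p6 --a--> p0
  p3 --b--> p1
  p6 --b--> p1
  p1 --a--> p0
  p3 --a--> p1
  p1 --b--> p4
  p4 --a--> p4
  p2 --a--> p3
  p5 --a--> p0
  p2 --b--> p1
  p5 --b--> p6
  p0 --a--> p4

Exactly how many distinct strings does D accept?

The useful subgraph on states {p0, p1, p2, p3} is acyclic, so L(D) is finite; the longest accepting path visits 4 useful states, giving maximum string length 3.
Counting accepting paths from p2 by length: 1 of length 0, 1 of length 1, 1 of length 2, 2 of length 3. Total 5.

5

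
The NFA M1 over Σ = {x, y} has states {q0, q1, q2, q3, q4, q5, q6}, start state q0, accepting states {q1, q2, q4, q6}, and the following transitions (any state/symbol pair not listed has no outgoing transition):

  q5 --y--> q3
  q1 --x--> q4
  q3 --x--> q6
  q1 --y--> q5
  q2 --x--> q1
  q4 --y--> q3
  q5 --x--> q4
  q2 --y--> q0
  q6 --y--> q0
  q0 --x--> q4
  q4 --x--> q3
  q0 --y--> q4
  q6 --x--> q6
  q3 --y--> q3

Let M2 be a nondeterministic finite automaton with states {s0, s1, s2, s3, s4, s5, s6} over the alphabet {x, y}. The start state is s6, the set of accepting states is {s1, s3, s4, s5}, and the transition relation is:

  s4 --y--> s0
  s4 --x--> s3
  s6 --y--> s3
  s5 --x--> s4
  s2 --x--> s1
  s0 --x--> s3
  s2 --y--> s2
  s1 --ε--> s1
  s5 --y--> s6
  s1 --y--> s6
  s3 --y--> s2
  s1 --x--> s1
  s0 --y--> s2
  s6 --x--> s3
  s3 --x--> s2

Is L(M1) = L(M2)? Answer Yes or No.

Yes

Exploring the product automaton M1 × M2 from the start pair (q0, s6), following both machines on each input symbol, reaches 4 state pairs: (q0, s6), (q4, s3), (q3, s2), (q6, s1).
M1 accepts in {q1, q2, q4, q6} and M2 accepts in {s1, s3, s4, s5}. In every reachable pair the two components are either both accepting — (q4, s3), (q6, s1) — or both non-accepting, so no string is accepted by exactly one of the machines: L(M1) \ L(M2) and L(M2) \ L(M1) are both empty.
Hence every string is accepted by M1 iff it is accepted by M2, and the two languages coincide.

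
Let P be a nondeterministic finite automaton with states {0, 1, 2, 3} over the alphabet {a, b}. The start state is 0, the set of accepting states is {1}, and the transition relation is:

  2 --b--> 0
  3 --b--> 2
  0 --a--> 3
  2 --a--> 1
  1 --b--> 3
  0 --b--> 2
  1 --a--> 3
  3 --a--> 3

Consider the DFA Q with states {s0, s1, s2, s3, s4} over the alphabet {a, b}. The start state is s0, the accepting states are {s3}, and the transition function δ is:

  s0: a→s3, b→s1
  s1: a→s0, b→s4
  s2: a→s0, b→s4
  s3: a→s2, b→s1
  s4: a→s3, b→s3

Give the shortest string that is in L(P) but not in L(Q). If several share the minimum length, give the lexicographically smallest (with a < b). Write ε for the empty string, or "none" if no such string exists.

ba

The string ba is accepted by P but not by Q.
No shorter string lies in the difference, and ba is the lexicographically first length-2 string in L(P) \ L(Q).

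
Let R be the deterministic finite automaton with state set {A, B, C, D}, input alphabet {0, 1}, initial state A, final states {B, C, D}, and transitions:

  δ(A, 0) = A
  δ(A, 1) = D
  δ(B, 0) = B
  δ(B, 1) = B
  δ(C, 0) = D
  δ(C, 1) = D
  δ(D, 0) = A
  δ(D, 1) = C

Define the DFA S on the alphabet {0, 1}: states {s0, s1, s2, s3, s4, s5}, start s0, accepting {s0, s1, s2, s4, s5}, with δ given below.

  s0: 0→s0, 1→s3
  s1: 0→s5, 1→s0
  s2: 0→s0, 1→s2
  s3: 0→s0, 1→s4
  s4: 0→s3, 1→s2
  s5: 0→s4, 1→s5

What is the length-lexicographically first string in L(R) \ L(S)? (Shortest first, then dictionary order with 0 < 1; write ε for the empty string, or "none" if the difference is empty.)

The string 1 is accepted by R but not by S.
No shorter string lies in the difference, and 1 is the lexicographically first length-1 string in L(R) \ L(S).

1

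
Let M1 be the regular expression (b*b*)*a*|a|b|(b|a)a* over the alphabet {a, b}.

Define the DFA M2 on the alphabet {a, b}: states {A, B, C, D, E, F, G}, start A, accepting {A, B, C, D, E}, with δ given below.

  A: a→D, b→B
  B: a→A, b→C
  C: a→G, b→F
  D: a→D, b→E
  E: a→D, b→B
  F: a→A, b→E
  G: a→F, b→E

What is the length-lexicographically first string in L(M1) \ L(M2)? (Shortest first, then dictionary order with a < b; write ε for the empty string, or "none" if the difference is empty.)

The string bba is accepted by M1 but not by M2.
No shorter string lies in the difference, and bba is the lexicographically first length-3 string in L(M1) \ L(M2).

bba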